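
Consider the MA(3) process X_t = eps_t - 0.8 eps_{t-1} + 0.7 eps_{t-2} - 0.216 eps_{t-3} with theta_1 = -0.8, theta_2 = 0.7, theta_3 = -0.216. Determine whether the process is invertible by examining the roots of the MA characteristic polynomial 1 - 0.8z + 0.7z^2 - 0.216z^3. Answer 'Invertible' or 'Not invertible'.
\text{Invertible}

The MA(q) characteristic polynomial is P(z) = 1 - 0.8z + 0.7z^2 - 0.216z^3.
Invertibility requires all roots to lie outside the unit circle, i.e. |z| > 1 for every root.
Degree 3: look for a simple real root z0 first, then factor out (1 - z/z0) and solve the remaining quadratic.
Testing z0 = 2.5: P(2.5) = 1 + (-0.8)(2.5) + (0.7)(2.5)^2 + (-0.216)(2.5)^3
  = 1 + (-2) + (4.375) + (-3.375) = 0.  So z_0 = 2.5 is a root, |z_0| = 2.5.
Divide out the factor (1 - 0.4 z) = (1 - z/z0) (since 1/z0 = 0.4):
  P(z) = (1 - 0.4 z)(1 + (-0.4) z + (0.54) z^2)
  [check: z-coef -0.4 - (0.4) = -0.8; z^2-coef 0.54 - (0.4)(-0.4) = 0.7; z^3-coef -(0.4)(0.54) = -0.216.]
Remaining roots from the quadratic factor 1 + (-0.4) z + (0.54) z^2:
  Set 1 + (-0.4) z + (0.54) z^2 = 0, i.e. a z^2 + b z + c = 0 with a = 0.54, b = -0.4, c = 1.
  Discriminant D = b^2 - 4ac = (-0.4)^2 - 4*(0.54)*1 = 0.16 - (2.16) = -2.
  D < 0, so the roots are the complex-conjugate pair z = (-b +/- i sqrt(-D)) / (2a) = 0.3704 +/- 1.3095i.
  For a conjugate pair |z|^2 = z * conj(z) = (product of roots) = c/a = 1/(0.54) = 1.851852, so |z| = sqrt(1.851852) = 1.3608 for both roots.
Moduli of all roots: 2.5000, 1.3608, 1.3608.
All moduli strictly greater than 1? Yes.
Verdict: Invertible.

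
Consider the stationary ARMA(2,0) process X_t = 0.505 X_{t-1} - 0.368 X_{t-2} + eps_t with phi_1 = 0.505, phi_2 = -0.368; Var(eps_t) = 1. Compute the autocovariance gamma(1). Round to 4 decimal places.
\gamma(1) = 0.4943

Multiply the model equation by X_{t-k} and take expectations. With theta_0 = psi_0 = 1 and psi_j the MA(infinity) weights, this gives
  gamma(k) - sum_i phi_i gamma(k-i) = c_k,
  c_k = sigma^2 * sum_{j=k..q} theta_j psi_{j-k}   (c_k = 0 for k > q),
using gamma(-m) = gamma(m).
Pure AR (q = 0): c_0 = sigma^2 = 1, c_k = 0 for k >= 1.
Equations for k = 0, 1, 2 (AR order 2, c_2 = 0):
  (E0) gamma(0) = phi_1 gamma(1) + phi_2 gamma(2) + c_0
  (E1) gamma(1) = phi_1 gamma(0) + phi_2 gamma(1) + c_1
  (E2) gamma(2) = phi_1 gamma(1) + phi_2 gamma(0)
From (E1): gamma(1) = A gamma(0) + B with
  A = phi_1 / (1 - phi_2) = 0.505 / 1.368 = 0.369152,   B = c_1 / (1 - phi_2) = 0 / 1.368 = 0.
Insert (E2) into (E0): gamma(0) (1 - phi_2^2) = phi_1 (1 + phi_2) gamma(1) + c_0.
  phi_1 (1 + phi_2) = (0.505)(0.632) = 0.31916,   1 - phi_2^2 = 0.864576.
Replace gamma(1) by A gamma(0) + B and collect gamma(0):
  gamma(0) [0.864576 - (0.31916)(0.369152)] = c_0 = 1
  gamma(0) * 0.746757 = 1
  gamma(0) = 1 / 0.746757 = 1.339123.
  gamma(1) = A gamma(0) = (0.369152)(1.339123) = 0.49434.
Therefore gamma(1) = 0.4943 (to 4 decimal places).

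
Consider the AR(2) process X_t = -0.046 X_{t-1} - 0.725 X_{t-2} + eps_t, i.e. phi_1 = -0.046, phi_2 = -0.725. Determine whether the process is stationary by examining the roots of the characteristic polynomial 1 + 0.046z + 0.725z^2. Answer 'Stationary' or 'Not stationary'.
\text{Stationary}

The AR(p) characteristic polynomial is P(z) = 1 + 0.046z + 0.725z^2.
Stationarity requires all roots to lie outside the unit circle, i.e. |z| > 1 for every root.
Set 1 + (0.046) z + (0.725) z^2 = 0, i.e. a z^2 + b z + c = 0 with a = 0.725, b = 0.046, c = 1.
Discriminant D = b^2 - 4ac = (0.046)^2 - 4*(0.725)*1 = 0.002116 - (2.9) = -2.897884.
D < 0, so the roots are the complex-conjugate pair z = (-b +/- i sqrt(-D)) / (2a) = -0.0317 +/- 1.174i.
For a conjugate pair |z|^2 = z * conj(z) = (product of roots) = c/a = 1/(0.725) = 1.37931, so |z| = sqrt(1.37931) = 1.1744 for both roots.
Moduli of all roots: 1.1744, 1.1744.
All moduli strictly greater than 1? Yes.
Verdict: Stationary.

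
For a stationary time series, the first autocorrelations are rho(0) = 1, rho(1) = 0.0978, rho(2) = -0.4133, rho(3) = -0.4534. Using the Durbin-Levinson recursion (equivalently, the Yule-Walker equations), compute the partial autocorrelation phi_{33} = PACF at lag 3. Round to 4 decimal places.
\phi_{33} = -0.4371

The PACF at lag k is phi_{kk}, the last component of the solution
to the Yule-Walker system G_k phi = r_k where
  (G_k)_{ij} = rho(|i - j|), (r_k)_i = rho(i), i,j = 1..k.
Equivalently, Durbin-Levinson gives phi_{kk} iteratively:
  phi_{11} = rho(1)
  phi_{kk} = [rho(k) - sum_{j=1..k-1} phi_{k-1,j} rho(k-j)]
            / [1 - sum_{j=1..k-1} phi_{k-1,j} rho(j)],
  phi_{k,j} = phi_{k-1,j} - phi_{kk} phi_{k-1,k-j},  j = 1..k-1.
Step k = 1:
  phi_11 = rho(1) = 0.0978.
Step k = 2:
  phi_22 = [rho(2) - phi_11 rho(1)] / [1 - phi_11 rho(1)] = [-0.4133 - (0.0978)(0.0978)] / [1 - (0.0978)(0.0978)]
         = -0.42286484 / 0.99043516 = -0.426949.
  Update: phi_21 = phi_11 - phi_22 phi_11 = 0.0978 - (-0.426949)(0.0978) = 0.139556.
Step k = 3:
  phi_33 = [rho(3) - phi_21 rho(2) - phi_22 rho(1)] / [1 - phi_21 rho(1) - phi_22 rho(2)]
    numerator   = -0.4534 - (0.139556)(-0.4133) - (-0.426949)(0.0978) = -0.35396612
    denominator = 1 - (0.139556)(0.0978) - (-0.426949)(-0.4133) = 0.80989364
  phi_33 = -0.35396612 / 0.80989364 = -0.4371.
Therefore phi_{33} = -0.4371.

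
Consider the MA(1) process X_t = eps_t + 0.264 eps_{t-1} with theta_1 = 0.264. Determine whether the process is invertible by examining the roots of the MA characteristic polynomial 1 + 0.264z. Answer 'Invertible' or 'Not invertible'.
\text{Invertible}

The MA(q) characteristic polynomial is P(z) = 1 + 0.264z.
Invertibility requires all roots to lie outside the unit circle, i.e. |z| > 1 for every root.
This is linear in z: 1 + (0.264) z = 0  =>  z = -1/(0.264) = -3.787879,  |z| = 3.787879.
Moduli of all roots: 3.7879.
All moduli strictly greater than 1? Yes.
Verdict: Invertible.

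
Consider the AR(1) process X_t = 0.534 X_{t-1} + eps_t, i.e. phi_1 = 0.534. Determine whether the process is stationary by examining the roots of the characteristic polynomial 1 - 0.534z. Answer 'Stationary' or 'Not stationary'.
\text{Stationary}

The AR(p) characteristic polynomial is P(z) = 1 - 0.534z.
Stationarity requires all roots to lie outside the unit circle, i.e. |z| > 1 for every root.
This is linear in z: 1 + (-0.534) z = 0  =>  z = -1/(-0.534) = 1.872659,  |z| = 1.872659.
Moduli of all roots: 1.8727.
All moduli strictly greater than 1? Yes.
Verdict: Stationary.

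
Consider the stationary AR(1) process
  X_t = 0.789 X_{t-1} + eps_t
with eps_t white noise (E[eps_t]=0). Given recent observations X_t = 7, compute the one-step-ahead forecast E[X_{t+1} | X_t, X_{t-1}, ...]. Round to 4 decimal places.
E[X_{t+1} \mid \mathcal F_t] = 5.5230

For an AR(p) model X_t = c + sum_i phi_i X_{t-i} + eps_t, the
one-step-ahead conditional mean is
  E[X_{t+1} | X_t, ...] = c + sum_i phi_i X_{t+1-i}.
Substitute known values:
  E[X_{t+1} | ...] = (0.789) * (7)
                   = 5.5230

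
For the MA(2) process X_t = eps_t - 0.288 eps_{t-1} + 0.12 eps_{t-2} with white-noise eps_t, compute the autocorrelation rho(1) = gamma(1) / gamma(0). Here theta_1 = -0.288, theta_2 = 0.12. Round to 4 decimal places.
\rho(1) = -0.2939

For an MA(q) process with theta_0 = 1, the autocovariance is
  gamma(k) = sigma^2 * sum_{i=0..q-k} theta_i * theta_{i+k},
and rho(k) = gamma(k) / gamma(0). Sigma^2 cancels.
  numerator   = (1)*(-0.288) + (-0.288)*(0.12) = -0.32256.
  denominator = (1)^2 + (-0.288)^2 + (0.12)^2 = 1.097344.
  rho(1) = -0.32256 / 1.097344 = -0.2939.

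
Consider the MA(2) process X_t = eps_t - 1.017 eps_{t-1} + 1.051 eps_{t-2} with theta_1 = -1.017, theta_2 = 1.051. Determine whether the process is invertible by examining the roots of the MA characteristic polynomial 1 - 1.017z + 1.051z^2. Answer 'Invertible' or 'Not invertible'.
\text{Not invertible}

The MA(q) characteristic polynomial is P(z) = 1 - 1.017z + 1.051z^2.
Invertibility requires all roots to lie outside the unit circle, i.e. |z| > 1 for every root.
Set 1 + (-1.017) z + (1.051) z^2 = 0, i.e. a z^2 + b z + c = 0 with a = 1.051, b = -1.017, c = 1.
Discriminant D = b^2 - 4ac = (-1.017)^2 - 4*(1.051)*1 = 1.034289 - (4.204) = -3.169711.
D < 0, so the roots are the complex-conjugate pair z = (-b +/- i sqrt(-D)) / (2a) = 0.4838 +/- 0.847i.
For a conjugate pair |z|^2 = z * conj(z) = (product of roots) = c/a = 1/(1.051) = 0.951475, so |z| = sqrt(0.951475) = 0.9754 for both roots.
Moduli of all roots: 0.9754, 0.9754.
All moduli strictly greater than 1? No.
Verdict: Not invertible.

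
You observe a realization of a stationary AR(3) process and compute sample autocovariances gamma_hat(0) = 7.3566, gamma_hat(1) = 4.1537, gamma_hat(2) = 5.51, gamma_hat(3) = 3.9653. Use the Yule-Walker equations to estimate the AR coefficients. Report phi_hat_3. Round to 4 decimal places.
\hat\phi_{3} = 0.0650

The Yule-Walker equations for an AR(p) process read, in matrix form,
  Gamma_p phi = r_p,   with   (Gamma_p)_{ij} = gamma(|i - j|),
                       (r_p)_i = gamma(i),   i,j = 1..p.
Substitute the sample gammas (Toeplitz matrix and right-hand side of size 3):
  Gamma_p = [[7.3566, 4.1537, 5.51], [4.1537, 7.3566, 4.1537], [5.51, 4.1537, 7.3566]]
  r_p     = [4.1537, 5.51, 3.9653]
Written out (R1..R3):
  (R1) 7.3566 phi_1 + 4.1537 phi_2 + 5.51 phi_3 = 4.1537
  (R2) 4.1537 phi_1 + 7.3566 phi_2 + 4.1537 phi_3 = 5.51
  (R3) 5.51 phi_1 + 4.1537 phi_2 + 7.3566 phi_3 = 3.9653
Gaussian elimination:
  R2 <- R2 - (4.1537/7.3566) R1 = R2 - (0.564622) R1:  5.011329 phi_2 + 1.042631 phi_3 = 3.164729
  R3 <- R3 - (5.51/7.3566) R1 = R3 - (0.748987) R1:  1.042631 phi_2 + 3.22968 phi_3 = 0.854231
  R3 <- R3 - (1.042631/5.011329) R2 = R3 - (0.208055) R2:  3.012755 phi_3 = 0.195794
Back-substitution:
  phi_hat_3 = 0.195794 / 3.012755 = 0.064988
  phi_hat_2 = (3.164729 - (1.042631)(0.064988)) / 5.011329 = 0.617994
  phi_hat_1 = (4.1537 - (4.1537)(0.617994) - (5.51)(0.064988)) / 7.3566 = 0.167014
So phi_hat = [0.1670, 0.6180, 0.0650].
Therefore phi_hat_3 = 0.0650.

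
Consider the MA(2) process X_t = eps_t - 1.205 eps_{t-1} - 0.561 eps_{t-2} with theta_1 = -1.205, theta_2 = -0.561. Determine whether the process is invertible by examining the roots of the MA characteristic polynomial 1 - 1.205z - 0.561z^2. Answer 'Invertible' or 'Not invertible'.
\text{Not invertible}

The MA(q) characteristic polynomial is P(z) = 1 - 1.205z - 0.561z^2.
Invertibility requires all roots to lie outside the unit circle, i.e. |z| > 1 for every root.
Set 1 + (-1.205) z + (-0.561) z^2 = 0, i.e. a z^2 + b z + c = 0 with a = -0.561, b = -1.205, c = 1.
Discriminant D = b^2 - 4ac = (-1.205)^2 - 4*(-0.561)*1 = 1.452025 - (-2.244) = 3.696025.
D >= 0, so the roots are real: z = (-b +/- sqrt(D)) / (2a) = (1.205 +/- 1.922505) / (-1.122).
  z_1 = (1.205 + 1.922505) / (-1.122) = -2.7874,   |z_1| = 2.7874.
  z_2 = (1.205 - 1.922505) / (-1.122) = 0.6395,   |z_2| = 0.6395.
Moduli of all roots: 2.7874, 0.6395.
All moduli strictly greater than 1? No.
Verdict: Not invertible.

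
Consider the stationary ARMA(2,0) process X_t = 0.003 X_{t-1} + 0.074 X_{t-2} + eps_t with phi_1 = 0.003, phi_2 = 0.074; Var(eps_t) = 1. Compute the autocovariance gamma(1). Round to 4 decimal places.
\gamma(1) = 0.0033

Multiply the model equation by X_{t-k} and take expectations. With theta_0 = psi_0 = 1 and psi_j the MA(infinity) weights, this gives
  gamma(k) - sum_i phi_i gamma(k-i) = c_k,
  c_k = sigma^2 * sum_{j=k..q} theta_j psi_{j-k}   (c_k = 0 for k > q),
using gamma(-m) = gamma(m).
Pure AR (q = 0): c_0 = sigma^2 = 1, c_k = 0 for k >= 1.
Equations for k = 0, 1, 2 (AR order 2, c_2 = 0):
  (E0) gamma(0) = phi_1 gamma(1) + phi_2 gamma(2) + c_0
  (E1) gamma(1) = phi_1 gamma(0) + phi_2 gamma(1) + c_1
  (E2) gamma(2) = phi_1 gamma(1) + phi_2 gamma(0)
From (E1): gamma(1) = A gamma(0) + B with
  A = phi_1 / (1 - phi_2) = 0.003 / 0.926 = 0.00324,   B = c_1 / (1 - phi_2) = 0 / 0.926 = 0.
Insert (E2) into (E0): gamma(0) (1 - phi_2^2) = phi_1 (1 + phi_2) gamma(1) + c_0.
  phi_1 (1 + phi_2) = (0.003)(1.074) = 0.003222,   1 - phi_2^2 = 0.994524.
Replace gamma(1) by A gamma(0) + B and collect gamma(0):
  gamma(0) [0.994524 - (0.003222)(0.00324)] = c_0 = 1
  gamma(0) * 0.994514 = 1
  gamma(0) = 1 / 0.994514 = 1.005517.
  gamma(1) = A gamma(0) = (0.00324)(1.005517) = 0.003258.
Therefore gamma(1) = 0.0033 (to 4 decimal places).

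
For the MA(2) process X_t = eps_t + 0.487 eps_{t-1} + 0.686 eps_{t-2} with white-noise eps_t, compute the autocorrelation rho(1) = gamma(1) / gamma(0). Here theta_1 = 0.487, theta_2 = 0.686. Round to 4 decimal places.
\rho(1) = 0.4808

For an MA(q) process with theta_0 = 1, the autocovariance is
  gamma(k) = sigma^2 * sum_{i=0..q-k} theta_i * theta_{i+k},
and rho(k) = gamma(k) / gamma(0). Sigma^2 cancels.
  numerator   = (1)*(0.487) + (0.487)*(0.686) = 0.821082.
  denominator = (1)^2 + (0.487)^2 + (0.686)^2 = 1.707765.
  rho(1) = 0.821082 / 1.707765 = 0.4808.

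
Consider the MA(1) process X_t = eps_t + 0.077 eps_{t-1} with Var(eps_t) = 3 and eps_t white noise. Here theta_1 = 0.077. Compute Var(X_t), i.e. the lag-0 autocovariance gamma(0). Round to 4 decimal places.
\gamma(0) = 3.0178

For an MA(q) process X_t = eps_t + sum_i theta_i eps_{t-i} with
Var(eps_t) = sigma^2, the variance is
  gamma(0) = sigma^2 * (1 + sum_i theta_i^2).
  sum_i theta_i^2 = (0.077)^2 = 0.005929.
  gamma(0) = 3 * (1 + 0.005929) = 3 * 1.005929 = 3.017787, which rounds to 3.0178.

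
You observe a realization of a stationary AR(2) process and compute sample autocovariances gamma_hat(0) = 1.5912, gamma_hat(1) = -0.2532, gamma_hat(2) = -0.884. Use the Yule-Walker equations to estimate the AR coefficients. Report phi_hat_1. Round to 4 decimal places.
\hat\phi_{1} = -0.2540

The Yule-Walker equations for an AR(p) process read, in matrix form,
  Gamma_p phi = r_p,   with   (Gamma_p)_{ij} = gamma(|i - j|),
                       (r_p)_i = gamma(i),   i,j = 1..p.
Substitute the sample gammas (Toeplitz matrix and right-hand side of size 2):
  Gamma_p = [[1.5912, -0.2532], [-0.2532, 1.5912]]
  r_p     = [-0.2532, -0.884]
Written out:
  1.5912 phi_1 - 0.2532 phi_2 = -0.2532
  -0.2532 phi_1 + 1.5912 phi_2 = -0.884
Solve by Cramer's rule:
  det = gamma(0)^2 - gamma(1)^2 = (1.5912)^2 - (-0.2532)^2 = 2.53191744 - 0.06411024 = 2.4678072
  phi_hat_1 = [gamma(1) gamma(0) - gamma(1) gamma(2)] / det = [(-0.2532)(1.5912) - (-0.2532)(-0.884)] / 2.4678072 = -0.62672064 / 2.4678072 = -0.254
  phi_hat_2 = [gamma(0) gamma(2) - gamma(1)^2] / det = [(1.5912)(-0.884) - (-0.2532)^2] / 2.4678072 = -1.47073104 / 2.4678072 = -0.596
So phi_hat = [-0.2540, -0.5960].
Therefore phi_hat_1 = -0.2540.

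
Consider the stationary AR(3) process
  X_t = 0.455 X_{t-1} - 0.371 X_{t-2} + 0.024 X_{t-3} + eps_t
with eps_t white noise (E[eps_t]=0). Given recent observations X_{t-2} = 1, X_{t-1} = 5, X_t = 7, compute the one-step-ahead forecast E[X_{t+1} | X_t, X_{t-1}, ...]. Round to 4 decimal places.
E[X_{t+1} \mid \mathcal F_t] = 1.3540

For an AR(p) model X_t = c + sum_i phi_i X_{t-i} + eps_t, the
one-step-ahead conditional mean is
  E[X_{t+1} | X_t, ...] = c + sum_i phi_i X_{t+1-i}.
Substitute known values:
  E[X_{t+1} | ...] = (0.455) * (7) + (-0.371) * (5) + (0.024) * (1)
                   = 1.3540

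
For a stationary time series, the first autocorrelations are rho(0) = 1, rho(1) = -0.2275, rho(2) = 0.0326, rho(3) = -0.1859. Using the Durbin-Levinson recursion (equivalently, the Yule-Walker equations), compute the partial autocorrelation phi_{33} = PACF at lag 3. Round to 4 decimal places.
\phi_{33} = -0.1930

The PACF at lag k is phi_{kk}, the last component of the solution
to the Yule-Walker system G_k phi = r_k where
  (G_k)_{ij} = rho(|i - j|), (r_k)_i = rho(i), i,j = 1..k.
Equivalently, Durbin-Levinson gives phi_{kk} iteratively:
  phi_{11} = rho(1)
  phi_{kk} = [rho(k) - sum_{j=1..k-1} phi_{k-1,j} rho(k-j)]
            / [1 - sum_{j=1..k-1} phi_{k-1,j} rho(j)],
  phi_{k,j} = phi_{k-1,j} - phi_{kk} phi_{k-1,k-j},  j = 1..k-1.
Step k = 1:
  phi_11 = rho(1) = -0.2275.
Step k = 2:
  phi_22 = [rho(2) - phi_11 rho(1)] / [1 - phi_11 rho(1)] = [0.0326 - (-0.2275)(-0.2275)] / [1 - (-0.2275)(-0.2275)]
         = -0.01915625 / 0.94824375 = -0.020202.
  Update: phi_21 = phi_11 - phi_22 phi_11 = -0.2275 - (-0.020202)(-0.2275) = -0.232096.
Step k = 3:
  phi_33 = [rho(3) - phi_21 rho(2) - phi_22 rho(1)] / [1 - phi_21 rho(1) - phi_22 rho(2)]
    numerator   = -0.1859 - (-0.232096)(0.0326) - (-0.020202)(-0.2275) = -0.18292959
    denominator = 1 - (-0.232096)(-0.2275) - (-0.020202)(0.0326) = 0.94785676
  phi_33 = -0.18292959 / 0.94785676 = -0.193.
Therefore phi_{33} = -0.1930.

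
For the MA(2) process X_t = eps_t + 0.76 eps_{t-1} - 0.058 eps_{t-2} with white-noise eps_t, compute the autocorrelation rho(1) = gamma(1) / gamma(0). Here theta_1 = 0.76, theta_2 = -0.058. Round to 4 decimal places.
\rho(1) = 0.4528

For an MA(q) process with theta_0 = 1, the autocovariance is
  gamma(k) = sigma^2 * sum_{i=0..q-k} theta_i * theta_{i+k},
and rho(k) = gamma(k) / gamma(0). Sigma^2 cancels.
  numerator   = (1)*(0.76) + (0.76)*(-0.058) = 0.71592.
  denominator = (1)^2 + (0.76)^2 + (-0.058)^2 = 1.580964.
  rho(1) = 0.71592 / 1.580964 = 0.4528.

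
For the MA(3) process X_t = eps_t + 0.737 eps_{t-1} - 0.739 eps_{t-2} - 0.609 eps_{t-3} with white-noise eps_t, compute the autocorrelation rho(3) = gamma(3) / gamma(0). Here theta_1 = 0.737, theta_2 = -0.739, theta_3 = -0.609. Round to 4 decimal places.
\rho(3) = -0.2475

For an MA(q) process with theta_0 = 1, the autocovariance is
  gamma(k) = sigma^2 * sum_{i=0..q-k} theta_i * theta_{i+k},
and rho(k) = gamma(k) / gamma(0). Sigma^2 cancels.
  numerator   = (1)*(-0.609) = -0.609.
  denominator = (1)^2 + (0.737)^2 + (-0.739)^2 + (-0.609)^2 = 2.460171.
  rho(3) = -0.609 / 2.460171 = -0.2475.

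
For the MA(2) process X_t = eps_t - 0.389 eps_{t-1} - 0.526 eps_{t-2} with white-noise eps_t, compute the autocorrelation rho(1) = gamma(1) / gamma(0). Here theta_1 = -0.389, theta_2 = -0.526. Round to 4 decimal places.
\rho(1) = -0.1291

For an MA(q) process with theta_0 = 1, the autocovariance is
  gamma(k) = sigma^2 * sum_{i=0..q-k} theta_i * theta_{i+k},
and rho(k) = gamma(k) / gamma(0). Sigma^2 cancels.
  numerator   = (1)*(-0.389) + (-0.389)*(-0.526) = -0.184386.
  denominator = (1)^2 + (-0.389)^2 + (-0.526)^2 = 1.427997.
  rho(1) = -0.184386 / 1.427997 = -0.1291.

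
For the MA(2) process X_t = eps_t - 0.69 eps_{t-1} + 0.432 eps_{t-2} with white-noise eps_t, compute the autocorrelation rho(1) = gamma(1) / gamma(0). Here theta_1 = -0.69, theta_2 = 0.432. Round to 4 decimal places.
\rho(1) = -0.5943

For an MA(q) process with theta_0 = 1, the autocovariance is
  gamma(k) = sigma^2 * sum_{i=0..q-k} theta_i * theta_{i+k},
and rho(k) = gamma(k) / gamma(0). Sigma^2 cancels.
  numerator   = (1)*(-0.69) + (-0.69)*(0.432) = -0.98808.
  denominator = (1)^2 + (-0.69)^2 + (0.432)^2 = 1.662724.
  rho(1) = -0.98808 / 1.662724 = -0.5943.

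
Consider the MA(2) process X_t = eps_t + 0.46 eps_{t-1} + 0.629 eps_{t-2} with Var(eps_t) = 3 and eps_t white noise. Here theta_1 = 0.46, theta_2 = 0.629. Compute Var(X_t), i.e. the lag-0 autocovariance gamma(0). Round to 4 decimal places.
\gamma(0) = 4.8217

For an MA(q) process X_t = eps_t + sum_i theta_i eps_{t-i} with
Var(eps_t) = sigma^2, the variance is
  gamma(0) = sigma^2 * (1 + sum_i theta_i^2).
  sum_i theta_i^2 = (0.46)^2 + (0.629)^2 = 0.2116 + 0.395641 = 0.607241.
  gamma(0) = 3 * (1 + 0.607241) = 3 * 1.607241 = 4.821723, which rounds to 4.8217.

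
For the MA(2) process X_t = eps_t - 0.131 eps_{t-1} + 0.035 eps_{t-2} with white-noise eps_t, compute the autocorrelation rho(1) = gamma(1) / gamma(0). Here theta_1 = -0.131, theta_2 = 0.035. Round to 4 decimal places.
\rho(1) = -0.1331

For an MA(q) process with theta_0 = 1, the autocovariance is
  gamma(k) = sigma^2 * sum_{i=0..q-k} theta_i * theta_{i+k},
and rho(k) = gamma(k) / gamma(0). Sigma^2 cancels.
  numerator   = (1)*(-0.131) + (-0.131)*(0.035) = -0.135585.
  denominator = (1)^2 + (-0.131)^2 + (0.035)^2 = 1.018386.
  rho(1) = -0.135585 / 1.018386 = -0.1331.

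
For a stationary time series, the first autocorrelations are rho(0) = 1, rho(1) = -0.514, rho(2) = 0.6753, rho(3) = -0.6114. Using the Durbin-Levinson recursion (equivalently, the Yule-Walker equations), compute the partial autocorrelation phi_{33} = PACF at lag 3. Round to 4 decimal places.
\phi_{33} = -0.3380

The PACF at lag k is phi_{kk}, the last component of the solution
to the Yule-Walker system G_k phi = r_k where
  (G_k)_{ij} = rho(|i - j|), (r_k)_i = rho(i), i,j = 1..k.
Equivalently, Durbin-Levinson gives phi_{kk} iteratively:
  phi_{11} = rho(1)
  phi_{kk} = [rho(k) - sum_{j=1..k-1} phi_{k-1,j} rho(k-j)]
            / [1 - sum_{j=1..k-1} phi_{k-1,j} rho(j)],
  phi_{k,j} = phi_{k-1,j} - phi_{kk} phi_{k-1,k-j},  j = 1..k-1.
Step k = 1:
  phi_11 = rho(1) = -0.514.
Step k = 2:
  phi_22 = [rho(2) - phi_11 rho(1)] / [1 - phi_11 rho(1)] = [0.6753 - (-0.514)(-0.514)] / [1 - (-0.514)(-0.514)]
         = 0.411104 / 0.735804 = 0.558714.
  Update: phi_21 = phi_11 - phi_22 phi_11 = -0.514 - (0.558714)(-0.514) = -0.226821.
Step k = 3:
  phi_33 = [rho(3) - phi_21 rho(2) - phi_22 rho(1)] / [1 - phi_21 rho(1) - phi_22 rho(2)]
    numerator   = -0.6114 - (-0.226821)(0.6753) - (0.558714)(-0.514) = -0.17104878
    denominator = 1 - (-0.226821)(-0.514) - (0.558714)(0.6753) = 0.50611444
  phi_33 = -0.17104878 / 0.50611444 = -0.338.
Therefore phi_{33} = -0.3380.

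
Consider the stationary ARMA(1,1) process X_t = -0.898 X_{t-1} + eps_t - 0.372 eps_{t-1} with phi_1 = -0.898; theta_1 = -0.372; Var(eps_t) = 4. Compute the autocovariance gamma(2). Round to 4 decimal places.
\gamma(2) = 31.4353

Multiply the model equation by X_{t-k} and take expectations. With theta_0 = psi_0 = 1 and psi_j the MA(infinity) weights, this gives
  gamma(k) - sum_i phi_i gamma(k-i) = c_k,
  c_k = sigma^2 * sum_{j=k..q} theta_j psi_{j-k}   (c_k = 0 for k > q),
using gamma(-m) = gamma(m).
psi-weights needed (psi_j = theta_j + sum_i phi_i psi_{j-i}):
  psi_1 = theta_1 + phi_1 = -0.372 + (-0.898) = -1.27
Right-hand sides:
  c_0 = sigma^2 (1 + theta_1 psi_1) = 4 * (1 + (-0.372)(-1.27)) = 4 * 1.47244 = 5.88976
  c_1 = sigma^2 theta_1 = 4 * (-0.372) = -1.488
  c_2 = 0
Equations for k = 0 and k = 1 (AR order 1):
  gamma(0) = phi_1 gamma(1) + c_0
  gamma(1) = phi_1 gamma(0) + c_1
Substituting the second into the first: gamma(0) (1 - phi_1^2) = c_0 + phi_1 c_1, so
  gamma(0) = (c_0 + phi_1 c_1) / (1 - phi_1^2) = (5.88976 + (-0.898)(-1.488)) / (1 - (-0.898)^2) = 7.225984 / 0.193596 = 37.325069.
  gamma(1) = phi_1 gamma(0) + c_1 = (-0.898)(37.325069) + (-1.488) = -35.005912.
For k = 2 (> q): gamma(2) = phi_1 gamma(1) = (-0.898)(-35.005912) = 31.435309.
Therefore gamma(2) = 31.4353 (to 4 decimal places).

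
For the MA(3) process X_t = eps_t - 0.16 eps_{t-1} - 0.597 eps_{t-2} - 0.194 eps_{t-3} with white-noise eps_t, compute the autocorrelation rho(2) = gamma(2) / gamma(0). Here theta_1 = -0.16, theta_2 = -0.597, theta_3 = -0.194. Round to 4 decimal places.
\rho(2) = -0.3987

For an MA(q) process with theta_0 = 1, the autocovariance is
  gamma(k) = sigma^2 * sum_{i=0..q-k} theta_i * theta_{i+k},
and rho(k) = gamma(k) / gamma(0). Sigma^2 cancels.
  numerator   = (1)*(-0.597) + (-0.16)*(-0.194) = -0.56596.
  denominator = (1)^2 + (-0.16)^2 + (-0.597)^2 + (-0.194)^2 = 1.419645.
  rho(2) = -0.56596 / 1.419645 = -0.3987.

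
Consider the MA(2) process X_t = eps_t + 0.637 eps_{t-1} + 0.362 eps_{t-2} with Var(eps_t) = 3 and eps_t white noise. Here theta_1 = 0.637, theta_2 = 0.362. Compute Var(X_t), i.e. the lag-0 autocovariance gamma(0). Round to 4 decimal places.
\gamma(0) = 4.6104

For an MA(q) process X_t = eps_t + sum_i theta_i eps_{t-i} with
Var(eps_t) = sigma^2, the variance is
  gamma(0) = sigma^2 * (1 + sum_i theta_i^2).
  sum_i theta_i^2 = (0.637)^2 + (0.362)^2 = 0.405769 + 0.131044 = 0.536813.
  gamma(0) = 3 * (1 + 0.536813) = 3 * 1.536813 = 4.610439, which rounds to 4.6104.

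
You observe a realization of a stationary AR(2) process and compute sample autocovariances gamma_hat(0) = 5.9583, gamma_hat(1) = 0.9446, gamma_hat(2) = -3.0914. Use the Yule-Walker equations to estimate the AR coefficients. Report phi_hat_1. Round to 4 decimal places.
\hat\phi_{1} = 0.2470

The Yule-Walker equations for an AR(p) process read, in matrix form,
  Gamma_p phi = r_p,   with   (Gamma_p)_{ij} = gamma(|i - j|),
                       (r_p)_i = gamma(i),   i,j = 1..p.
Substitute the sample gammas (Toeplitz matrix and right-hand side of size 2):
  Gamma_p = [[5.9583, 0.9446], [0.9446, 5.9583]]
  r_p     = [0.9446, -3.0914]
Written out:
  5.9583 phi_1 + 0.9446 phi_2 = 0.9446
  0.9446 phi_1 + 5.9583 phi_2 = -3.0914
Solve by Cramer's rule:
  det = gamma(0)^2 - gamma(1)^2 = (5.9583)^2 - (0.9446)^2 = 35.50133889 - 0.89226916 = 34.60906973
  phi_hat_1 = [gamma(1) gamma(0) - gamma(1) gamma(2)] / det = [(0.9446)(5.9583) - (0.9446)(-3.0914)] / 34.60906973 = 8.54834662 / 34.60906973 = 0.247
  phi_hat_2 = [gamma(0) gamma(2) - gamma(1)^2] / det = [(5.9583)(-3.0914) - (0.9446)^2] / 34.60906973 = -19.31175778 / 34.60906973 = -0.558
So phi_hat = [0.2470, -0.5580].
Therefore phi_hat_1 = 0.2470.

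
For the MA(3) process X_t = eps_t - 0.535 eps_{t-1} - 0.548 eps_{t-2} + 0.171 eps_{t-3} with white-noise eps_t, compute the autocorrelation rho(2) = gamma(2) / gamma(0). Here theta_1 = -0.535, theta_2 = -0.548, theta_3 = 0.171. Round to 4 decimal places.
\rho(2) = -0.3958

For an MA(q) process with theta_0 = 1, the autocovariance is
  gamma(k) = sigma^2 * sum_{i=0..q-k} theta_i * theta_{i+k},
and rho(k) = gamma(k) / gamma(0). Sigma^2 cancels.
  numerator   = (1)*(-0.548) + (-0.535)*(0.171) = -0.639485.
  denominator = (1)^2 + (-0.535)^2 + (-0.548)^2 + (0.171)^2 = 1.61577.
  rho(2) = -0.639485 / 1.61577 = -0.3958.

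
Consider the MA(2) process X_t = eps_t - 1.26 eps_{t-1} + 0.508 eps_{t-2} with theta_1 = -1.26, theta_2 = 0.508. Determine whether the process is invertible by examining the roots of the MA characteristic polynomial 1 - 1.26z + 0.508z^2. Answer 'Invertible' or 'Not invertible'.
\text{Invertible}

The MA(q) characteristic polynomial is P(z) = 1 - 1.26z + 0.508z^2.
Invertibility requires all roots to lie outside the unit circle, i.e. |z| > 1 for every root.
Set 1 + (-1.26) z + (0.508) z^2 = 0, i.e. a z^2 + b z + c = 0 with a = 0.508, b = -1.26, c = 1.
Discriminant D = b^2 - 4ac = (-1.26)^2 - 4*(0.508)*1 = 1.5876 - (2.032) = -0.4444.
D < 0, so the roots are the complex-conjugate pair z = (-b +/- i sqrt(-D)) / (2a) = 1.2402 +/- 0.6561i.
For a conjugate pair |z|^2 = z * conj(z) = (product of roots) = c/a = 1/(0.508) = 1.968504, so |z| = sqrt(1.968504) = 1.403 for both roots.
Moduli of all roots: 1.4030, 1.4030.
All moduli strictly greater than 1? Yes.
Verdict: Invertible.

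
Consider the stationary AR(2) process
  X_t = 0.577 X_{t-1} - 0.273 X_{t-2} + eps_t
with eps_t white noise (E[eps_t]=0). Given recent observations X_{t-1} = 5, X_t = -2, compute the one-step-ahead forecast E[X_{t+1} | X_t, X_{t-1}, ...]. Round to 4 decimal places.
E[X_{t+1} \mid \mathcal F_t] = -2.5190

For an AR(p) model X_t = c + sum_i phi_i X_{t-i} + eps_t, the
one-step-ahead conditional mean is
  E[X_{t+1} | X_t, ...] = c + sum_i phi_i X_{t+1-i}.
Substitute known values:
  E[X_{t+1} | ...] = (0.577) * (-2) + (-0.273) * (5)
                   = -2.5190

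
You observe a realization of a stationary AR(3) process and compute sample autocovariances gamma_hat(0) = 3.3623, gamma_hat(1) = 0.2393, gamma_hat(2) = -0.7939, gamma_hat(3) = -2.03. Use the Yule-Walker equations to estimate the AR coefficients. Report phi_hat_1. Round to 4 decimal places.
\hat\phi_{1} = -0.0580

The Yule-Walker equations for an AR(p) process read, in matrix form,
  Gamma_p phi = r_p,   with   (Gamma_p)_{ij} = gamma(|i - j|),
                       (r_p)_i = gamma(i),   i,j = 1..p.
Substitute the sample gammas (Toeplitz matrix and right-hand side of size 3):
  Gamma_p = [[3.3623, 0.2393, -0.7939], [0.2393, 3.3623, 0.2393], [-0.7939, 0.2393, 3.3623]]
  r_p     = [0.2393, -0.7939, -2.03]
Written out (R1..R3):
  (R1) 3.3623 phi_1 + 0.2393 phi_2 - 0.7939 phi_3 = 0.2393
  (R2) 0.2393 phi_1 + 3.3623 phi_2 + 0.2393 phi_3 = -0.7939
  (R3) -0.7939 phi_1 + 0.2393 phi_2 + 3.3623 phi_3 = -2.03
Gaussian elimination:
  R2 <- R2 - (0.2393/3.3623) R1 = R2 - (0.071172) R1:  3.345269 phi_2 + 0.295803 phi_3 = -0.810931
  R3 <- R3 - (-0.7939/3.3623) R1 = R3 - (-0.236118) R1:  0.295803 phi_2 + 3.174846 phi_3 = -1.973497
  R3 <- R3 - (0.295803/3.345269) R2 = R3 - (0.088424) R2:  3.14869 phi_3 = -1.901791
Back-substitution:
  phi_hat_3 = -1.901791 / 3.14869 = -0.603994
  phi_hat_2 = (-0.810931 - (0.295803)(-0.603994)) / 3.345269 = -0.189004
  phi_hat_1 = (0.2393 - (0.2393)(-0.189004) - (-0.7939)(-0.603994)) / 3.3623 = -0.057991
So phi_hat = [-0.0580, -0.1890, -0.6040].
Therefore phi_hat_1 = -0.0580.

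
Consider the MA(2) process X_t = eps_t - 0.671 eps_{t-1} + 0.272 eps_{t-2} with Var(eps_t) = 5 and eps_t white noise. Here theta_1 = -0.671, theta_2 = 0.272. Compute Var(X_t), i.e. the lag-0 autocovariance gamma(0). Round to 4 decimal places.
\gamma(0) = 7.6211

For an MA(q) process X_t = eps_t + sum_i theta_i eps_{t-i} with
Var(eps_t) = sigma^2, the variance is
  gamma(0) = sigma^2 * (1 + sum_i theta_i^2).
  sum_i theta_i^2 = (-0.671)^2 + (0.272)^2 = 0.450241 + 0.073984 = 0.524225.
  gamma(0) = 5 * (1 + 0.524225) = 5 * 1.524225 = 7.621125, which rounds to 7.6211.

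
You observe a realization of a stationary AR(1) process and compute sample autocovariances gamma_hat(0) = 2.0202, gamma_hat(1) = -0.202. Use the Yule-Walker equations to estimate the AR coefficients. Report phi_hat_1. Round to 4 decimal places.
\hat\phi_{1} = -0.1000

The Yule-Walker equations for an AR(p) process read, in matrix form,
  Gamma_p phi = r_p,   with   (Gamma_p)_{ij} = gamma(|i - j|),
                       (r_p)_i = gamma(i),   i,j = 1..p.
Substitute the sample gammas (Toeplitz matrix and right-hand side of size 1):
  Gamma_p = [[2.0202]]
  r_p     = [-0.202]
With p = 1 this is the single equation gamma(0) phi_1 = gamma(1):
  phi_hat_1 = gamma(1) / gamma(0) = -0.202 / 2.0202 = -0.1000.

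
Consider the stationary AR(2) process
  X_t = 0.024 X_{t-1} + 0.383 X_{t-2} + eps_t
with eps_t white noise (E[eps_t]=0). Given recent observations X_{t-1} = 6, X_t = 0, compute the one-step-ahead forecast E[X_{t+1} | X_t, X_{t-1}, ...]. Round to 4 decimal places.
E[X_{t+1} \mid \mathcal F_t] = 2.2980

For an AR(p) model X_t = c + sum_i phi_i X_{t-i} + eps_t, the
one-step-ahead conditional mean is
  E[X_{t+1} | X_t, ...] = c + sum_i phi_i X_{t+1-i}.
Substitute known values:
  E[X_{t+1} | ...] = (0.024) * (0) + (0.383) * (6)
                   = 2.2980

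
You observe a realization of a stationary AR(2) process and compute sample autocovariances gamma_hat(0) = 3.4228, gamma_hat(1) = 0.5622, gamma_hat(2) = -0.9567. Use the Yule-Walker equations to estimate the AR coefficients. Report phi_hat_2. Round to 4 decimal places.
\hat\phi_{2} = -0.3150

The Yule-Walker equations for an AR(p) process read, in matrix form,
  Gamma_p phi = r_p,   with   (Gamma_p)_{ij} = gamma(|i - j|),
                       (r_p)_i = gamma(i),   i,j = 1..p.
Substitute the sample gammas (Toeplitz matrix and right-hand side of size 2):
  Gamma_p = [[3.4228, 0.5622], [0.5622, 3.4228]]
  r_p     = [0.5622, -0.9567]
Written out:
  3.4228 phi_1 + 0.5622 phi_2 = 0.5622
  0.5622 phi_1 + 3.4228 phi_2 = -0.9567
Solve by Cramer's rule:
  det = gamma(0)^2 - gamma(1)^2 = (3.4228)^2 - (0.5622)^2 = 11.71555984 - 0.31606884 = 11.399491
  phi_hat_1 = [gamma(1) gamma(0) - gamma(1) gamma(2)] / det = [(0.5622)(3.4228) - (0.5622)(-0.9567)] / 11.399491 = 2.4621549 / 11.399491 = 0.216
  phi_hat_2 = [gamma(0) gamma(2) - gamma(1)^2] / det = [(3.4228)(-0.9567) - (0.5622)^2] / 11.399491 = -3.5906616 / 11.399491 = -0.315
So phi_hat = [0.2160, -0.3150].
Therefore phi_hat_2 = -0.3150.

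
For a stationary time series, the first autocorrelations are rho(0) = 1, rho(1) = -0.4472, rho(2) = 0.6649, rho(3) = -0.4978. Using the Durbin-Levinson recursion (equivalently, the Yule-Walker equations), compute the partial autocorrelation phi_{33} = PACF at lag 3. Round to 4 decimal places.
\phi_{33} = -0.2140

The PACF at lag k is phi_{kk}, the last component of the solution
to the Yule-Walker system G_k phi = r_k where
  (G_k)_{ij} = rho(|i - j|), (r_k)_i = rho(i), i,j = 1..k.
Equivalently, Durbin-Levinson gives phi_{kk} iteratively:
  phi_{11} = rho(1)
  phi_{kk} = [rho(k) - sum_{j=1..k-1} phi_{k-1,j} rho(k-j)]
            / [1 - sum_{j=1..k-1} phi_{k-1,j} rho(j)],
  phi_{k,j} = phi_{k-1,j} - phi_{kk} phi_{k-1,k-j},  j = 1..k-1.
Step k = 1:
  phi_11 = rho(1) = -0.4472.
Step k = 2:
  phi_22 = [rho(2) - phi_11 rho(1)] / [1 - phi_11 rho(1)] = [0.6649 - (-0.4472)(-0.4472)] / [1 - (-0.4472)(-0.4472)]
         = 0.46491216 / 0.80001216 = 0.581131.
  Update: phi_21 = phi_11 - phi_22 phi_11 = -0.4472 - (0.581131)(-0.4472) = -0.187318.
Step k = 3:
  phi_33 = [rho(3) - phi_21 rho(2) - phi_22 rho(1)] / [1 - phi_21 rho(1) - phi_22 rho(2)]
    numerator   = -0.4978 - (-0.187318)(0.6649) - (0.581131)(-0.4472) = -0.11337028
    denominator = 1 - (-0.187318)(-0.4472) - (0.581131)(0.6649) = 0.52983712
  phi_33 = -0.11337028 / 0.52983712 = -0.214.
Therefore phi_{33} = -0.2140.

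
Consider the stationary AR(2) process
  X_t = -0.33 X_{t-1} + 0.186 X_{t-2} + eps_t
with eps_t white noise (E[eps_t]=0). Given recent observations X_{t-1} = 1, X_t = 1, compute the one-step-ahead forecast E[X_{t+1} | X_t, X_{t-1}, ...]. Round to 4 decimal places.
E[X_{t+1} \mid \mathcal F_t] = -0.1440

For an AR(p) model X_t = c + sum_i phi_i X_{t-i} + eps_t, the
one-step-ahead conditional mean is
  E[X_{t+1} | X_t, ...] = c + sum_i phi_i X_{t+1-i}.
Substitute known values:
  E[X_{t+1} | ...] = (-0.33) * (1) + (0.186) * (1)
                   = -0.1440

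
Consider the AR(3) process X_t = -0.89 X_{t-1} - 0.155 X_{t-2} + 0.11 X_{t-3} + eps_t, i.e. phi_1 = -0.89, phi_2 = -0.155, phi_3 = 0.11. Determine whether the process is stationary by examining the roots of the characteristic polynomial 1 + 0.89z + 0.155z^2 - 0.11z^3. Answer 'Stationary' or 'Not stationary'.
\text{Stationary}

The AR(p) characteristic polynomial is P(z) = 1 + 0.89z + 0.155z^2 - 0.11z^3.
Stationarity requires all roots to lie outside the unit circle, i.e. |z| > 1 for every root.
Degree 3: look for a simple real root z0 first, then factor out (1 - z/z0) and solve the remaining quadratic.
Testing z0 = 4: P(4) = 1 + (0.89)(4) + (0.155)(4)^2 + (-0.11)(4)^3
  = 1 + (3.56) + (2.48) + (-7.04) = 0.  So z_0 = 4 is a root, |z_0| = 4.
Divide out the factor (1 - 0.25 z) = (1 - z/z0) (since 1/z0 = 0.25):
  P(z) = (1 - 0.25 z)(1 + (1.14) z + (0.44) z^2)
  [check: z-coef 1.14 - (0.25) = 0.89; z^2-coef 0.44 - (0.25)(1.14) = 0.155; z^3-coef -(0.25)(0.44) = -0.11.]
Remaining roots from the quadratic factor 1 + (1.14) z + (0.44) z^2:
  Set 1 + (1.14) z + (0.44) z^2 = 0, i.e. a z^2 + b z + c = 0 with a = 0.44, b = 1.14, c = 1.
  Discriminant D = b^2 - 4ac = (1.14)^2 - 4*(0.44)*1 = 1.2996 - (1.76) = -0.4604.
  D < 0, so the roots are the complex-conjugate pair z = (-b +/- i sqrt(-D)) / (2a) = -1.2955 +/- 0.7711i.
  For a conjugate pair |z|^2 = z * conj(z) = (product of roots) = c/a = 1/(0.44) = 2.272727, so |z| = sqrt(2.272727) = 1.5076 for both roots.
Moduli of all roots: 4.0000, 1.5076, 1.5076.
All moduli strictly greater than 1? Yes.
Verdict: Stationary.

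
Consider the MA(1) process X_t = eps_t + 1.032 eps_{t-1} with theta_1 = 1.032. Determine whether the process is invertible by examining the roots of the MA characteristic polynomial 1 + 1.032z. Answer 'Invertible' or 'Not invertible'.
\text{Not invertible}

The MA(q) characteristic polynomial is P(z) = 1 + 1.032z.
Invertibility requires all roots to lie outside the unit circle, i.e. |z| > 1 for every root.
This is linear in z: 1 + (1.032) z = 0  =>  z = -1/(1.032) = -0.968992,  |z| = 0.968992.
Moduli of all roots: 0.9690.
All moduli strictly greater than 1? No.
Verdict: Not invertible.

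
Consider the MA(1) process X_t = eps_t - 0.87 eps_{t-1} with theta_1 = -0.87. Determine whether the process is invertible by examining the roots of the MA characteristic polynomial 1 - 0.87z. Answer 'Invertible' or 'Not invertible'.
\text{Invertible}

The MA(q) characteristic polynomial is P(z) = 1 - 0.87z.
Invertibility requires all roots to lie outside the unit circle, i.e. |z| > 1 for every root.
This is linear in z: 1 + (-0.87) z = 0  =>  z = -1/(-0.87) = 1.149425,  |z| = 1.149425.
Moduli of all roots: 1.1494.
All moduli strictly greater than 1? Yes.
Verdict: Invertible.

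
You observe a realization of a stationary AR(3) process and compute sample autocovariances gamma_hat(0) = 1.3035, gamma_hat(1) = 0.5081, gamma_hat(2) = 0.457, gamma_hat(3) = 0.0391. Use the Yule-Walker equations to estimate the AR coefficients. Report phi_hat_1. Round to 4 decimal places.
\hat\phi_{1} = 0.3470

The Yule-Walker equations for an AR(p) process read, in matrix form,
  Gamma_p phi = r_p,   with   (Gamma_p)_{ij} = gamma(|i - j|),
                       (r_p)_i = gamma(i),   i,j = 1..p.
Substitute the sample gammas (Toeplitz matrix and right-hand side of size 3):
  Gamma_p = [[1.3035, 0.5081, 0.457], [0.5081, 1.3035, 0.5081], [0.457, 0.5081, 1.3035]]
  r_p     = [0.5081, 0.457, 0.0391]
Written out (R1..R3):
  (R1) 1.3035 phi_1 + 0.5081 phi_2 + 0.457 phi_3 = 0.5081
  (R2) 0.5081 phi_1 + 1.3035 phi_2 + 0.5081 phi_3 = 0.457
  (R3) 0.457 phi_1 + 0.5081 phi_2 + 1.3035 phi_3 = 0.0391
Gaussian elimination:
  R2 <- R2 - (0.5081/1.3035) R1 = R2 - (0.389797) R1:  1.105444 phi_2 + 0.329963 phi_3 = 0.258944
  R3 <- R3 - (0.457/1.3035) R1 = R3 - (0.350595) R1:  0.329963 phi_2 + 1.143278 phi_3 = -0.139037
  R3 <- R3 - (0.329963/1.105444) R2 = R3 - (0.298489) R2:  1.044788 phi_3 = -0.216329
Back-substitution:
  phi_hat_3 = -0.216329 / 1.044788 = -0.207056
  phi_hat_2 = (0.258944 - (0.329963)(-0.207056)) / 1.105444 = 0.296048
  phi_hat_1 = (0.5081 - (0.5081)(0.296048) - (0.457)(-0.207056)) / 1.3035 = 0.346991
So phi_hat = [0.3470, 0.2960, -0.2071].
Therefore phi_hat_1 = 0.3470.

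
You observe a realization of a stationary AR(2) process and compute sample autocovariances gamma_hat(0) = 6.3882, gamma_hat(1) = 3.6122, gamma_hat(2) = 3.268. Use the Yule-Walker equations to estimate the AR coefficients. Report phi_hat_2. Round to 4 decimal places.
\hat\phi_{2} = 0.2820

The Yule-Walker equations for an AR(p) process read, in matrix form,
  Gamma_p phi = r_p,   with   (Gamma_p)_{ij} = gamma(|i - j|),
                       (r_p)_i = gamma(i),   i,j = 1..p.
Substitute the sample gammas (Toeplitz matrix and right-hand side of size 2):
  Gamma_p = [[6.3882, 3.6122], [3.6122, 6.3882]]
  r_p     = [3.6122, 3.268]
Written out:
  6.3882 phi_1 + 3.6122 phi_2 = 3.6122
  3.6122 phi_1 + 6.3882 phi_2 = 3.268
Solve by Cramer's rule:
  det = gamma(0)^2 - gamma(1)^2 = (6.3882)^2 - (3.6122)^2 = 40.80909924 - 13.04798884 = 27.7611104
  phi_hat_1 = [gamma(1) gamma(0) - gamma(1) gamma(2)] / det = [(3.6122)(6.3882) - (3.6122)(3.268)] / 27.7611104 = 11.27078644 / 27.7611104 = 0.406
  phi_hat_2 = [gamma(0) gamma(2) - gamma(1)^2] / det = [(6.3882)(3.268) - (3.6122)^2] / 27.7611104 = 7.82864876 / 27.7611104 = 0.282
So phi_hat = [0.4060, 0.2820].
Therefore phi_hat_2 = 0.2820.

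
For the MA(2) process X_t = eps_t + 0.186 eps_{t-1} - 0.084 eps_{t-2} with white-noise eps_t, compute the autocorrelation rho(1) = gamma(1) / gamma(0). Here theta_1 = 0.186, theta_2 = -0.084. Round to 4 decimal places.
\rho(1) = 0.1636

For an MA(q) process with theta_0 = 1, the autocovariance is
  gamma(k) = sigma^2 * sum_{i=0..q-k} theta_i * theta_{i+k},
and rho(k) = gamma(k) / gamma(0). Sigma^2 cancels.
  numerator   = (1)*(0.186) + (0.186)*(-0.084) = 0.170376.
  denominator = (1)^2 + (0.186)^2 + (-0.084)^2 = 1.041652.
  rho(1) = 0.170376 / 1.041652 = 0.1636.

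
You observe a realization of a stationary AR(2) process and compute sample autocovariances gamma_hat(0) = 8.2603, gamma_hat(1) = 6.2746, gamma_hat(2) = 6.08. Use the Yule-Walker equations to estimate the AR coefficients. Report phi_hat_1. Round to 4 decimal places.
\hat\phi_{1} = 0.4740

The Yule-Walker equations for an AR(p) process read, in matrix form,
  Gamma_p phi = r_p,   with   (Gamma_p)_{ij} = gamma(|i - j|),
                       (r_p)_i = gamma(i),   i,j = 1..p.
Substitute the sample gammas (Toeplitz matrix and right-hand side of size 2):
  Gamma_p = [[8.2603, 6.2746], [6.2746, 8.2603]]
  r_p     = [6.2746, 6.08]
Written out:
  8.2603 phi_1 + 6.2746 phi_2 = 6.2746
  6.2746 phi_1 + 8.2603 phi_2 = 6.08
Solve by Cramer's rule:
  det = gamma(0)^2 - gamma(1)^2 = (8.2603)^2 - (6.2746)^2 = 68.23255609 - 39.37060516 = 28.86195093
  phi_hat_1 = [gamma(1) gamma(0) - gamma(1) gamma(2)] / det = [(6.2746)(8.2603) - (6.2746)(6.08)] / 28.86195093 = 13.68051038 / 28.86195093 = 0.474
  phi_hat_2 = [gamma(0) gamma(2) - gamma(1)^2] / det = [(8.2603)(6.08) - (6.2746)^2] / 28.86195093 = 10.85201884 / 28.86195093 = 0.376
So phi_hat = [0.4740, 0.3760].
Therefore phi_hat_1 = 0.4740.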